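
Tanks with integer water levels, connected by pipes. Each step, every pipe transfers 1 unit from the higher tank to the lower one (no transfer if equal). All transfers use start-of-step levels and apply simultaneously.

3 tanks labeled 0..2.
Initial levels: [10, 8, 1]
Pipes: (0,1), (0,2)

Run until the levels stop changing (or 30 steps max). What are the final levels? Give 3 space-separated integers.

Answer: 7 6 6

Derivation:
Step 1: flows [0->1,0->2] -> levels [8 9 2]
Step 2: flows [1->0,0->2] -> levels [8 8 3]
Step 3: flows [0=1,0->2] -> levels [7 8 4]
Step 4: flows [1->0,0->2] -> levels [7 7 5]
Step 5: flows [0=1,0->2] -> levels [6 7 6]
Step 6: flows [1->0,0=2] -> levels [7 6 6]
Step 7: flows [0->1,0->2] -> levels [5 7 7]
Step 8: flows [1->0,2->0] -> levels [7 6 6]
  -> period-2 cycle: step 8 state = step 6 state; never stabilizes
  -> state at step 30: (30-6) mod 2 = 0, same as step 6 -> [7 6 6]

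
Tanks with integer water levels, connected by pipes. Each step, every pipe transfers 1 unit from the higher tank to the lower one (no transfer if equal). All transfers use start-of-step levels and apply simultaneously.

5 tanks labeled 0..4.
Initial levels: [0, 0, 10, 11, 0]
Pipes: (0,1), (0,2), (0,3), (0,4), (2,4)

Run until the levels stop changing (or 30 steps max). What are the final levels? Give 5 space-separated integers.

Step 1: flows [0=1,2->0,3->0,0=4,2->4] -> levels [2 0 8 10 1]
Step 2: flows [0->1,2->0,3->0,0->4,2->4] -> levels [2 1 6 9 3]
Step 3: flows [0->1,2->0,3->0,4->0,2->4] -> levels [4 2 4 8 3]
Step 4: flows [0->1,0=2,3->0,0->4,2->4] -> levels [3 3 3 7 5]
Step 5: flows [0=1,0=2,3->0,4->0,4->2] -> levels [5 3 4 6 3]
Step 6: flows [0->1,0->2,3->0,0->4,2->4] -> levels [3 4 4 5 5]
Step 7: flows [1->0,2->0,3->0,4->0,4->2] -> levels [7 3 4 4 3]
Step 8: flows [0->1,0->2,0->3,0->4,2->4] -> levels [3 4 4 5 5]
  -> period-2 cycle: step 8 state = step 6 state; never stabilizes
  -> state at step 30: (30-6) mod 2 = 0, same as step 6 -> [3 4 4 5 5]

Answer: 3 4 4 5 5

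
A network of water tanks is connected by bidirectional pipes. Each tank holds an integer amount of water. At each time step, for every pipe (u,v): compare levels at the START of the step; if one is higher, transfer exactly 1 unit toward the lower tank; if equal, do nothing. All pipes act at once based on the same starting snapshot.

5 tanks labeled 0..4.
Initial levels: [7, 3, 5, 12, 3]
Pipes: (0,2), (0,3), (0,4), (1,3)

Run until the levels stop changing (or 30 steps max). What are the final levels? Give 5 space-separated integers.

Step 1: flows [0->2,3->0,0->4,3->1] -> levels [6 4 6 10 4]
Step 2: flows [0=2,3->0,0->4,3->1] -> levels [6 5 6 8 5]
Step 3: flows [0=2,3->0,0->4,3->1] -> levels [6 6 6 6 6]
Step 4: flows [0=2,0=3,0=4,1=3] -> levels [6 6 6 6 6]
  -> stable (no change)

Answer: 6 6 6 6 6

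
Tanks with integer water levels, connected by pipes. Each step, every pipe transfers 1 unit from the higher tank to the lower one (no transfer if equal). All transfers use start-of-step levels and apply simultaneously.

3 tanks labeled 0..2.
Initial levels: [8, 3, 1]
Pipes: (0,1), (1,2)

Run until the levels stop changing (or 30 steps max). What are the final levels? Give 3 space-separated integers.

Answer: 4 4 4

Derivation:
Step 1: flows [0->1,1->2] -> levels [7 3 2]
Step 2: flows [0->1,1->2] -> levels [6 3 3]
Step 3: flows [0->1,1=2] -> levels [5 4 3]
Step 4: flows [0->1,1->2] -> levels [4 4 4]
Step 5: flows [0=1,1=2] -> levels [4 4 4]
  -> stable (no change)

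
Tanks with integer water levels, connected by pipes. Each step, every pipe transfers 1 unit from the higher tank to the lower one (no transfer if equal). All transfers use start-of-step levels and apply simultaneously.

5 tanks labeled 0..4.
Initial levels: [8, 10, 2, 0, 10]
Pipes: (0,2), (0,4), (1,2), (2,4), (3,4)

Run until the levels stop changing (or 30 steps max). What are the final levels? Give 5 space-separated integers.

Answer: 5 6 7 5 7

Derivation:
Step 1: flows [0->2,4->0,1->2,4->2,4->3] -> levels [8 9 5 1 7]
Step 2: flows [0->2,0->4,1->2,4->2,4->3] -> levels [6 8 8 2 6]
Step 3: flows [2->0,0=4,1=2,2->4,4->3] -> levels [7 8 6 3 6]
Step 4: flows [0->2,0->4,1->2,2=4,4->3] -> levels [5 7 8 4 6]
Step 5: flows [2->0,4->0,2->1,2->4,4->3] -> levels [7 8 5 5 5]
Step 6: flows [0->2,0->4,1->2,2=4,3=4] -> levels [5 7 7 5 6]
Step 7: flows [2->0,4->0,1=2,2->4,4->3] -> levels [7 7 5 6 5]
Step 8: flows [0->2,0->4,1->2,2=4,3->4] -> levels [5 6 7 5 7]
Step 9: flows [2->0,4->0,2->1,2=4,4->3] -> levels [7 7 5 6 5]
  -> period-2 cycle: step 9 state = step 7 state; never stabilizes
  -> state at step 30: (30-7) mod 2 = 1, same as step 8 -> [5 6 7 5 7]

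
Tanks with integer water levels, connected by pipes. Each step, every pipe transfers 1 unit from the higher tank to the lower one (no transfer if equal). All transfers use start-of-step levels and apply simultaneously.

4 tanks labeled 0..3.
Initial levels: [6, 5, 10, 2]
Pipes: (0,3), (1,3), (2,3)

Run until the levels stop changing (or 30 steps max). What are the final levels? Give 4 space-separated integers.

Step 1: flows [0->3,1->3,2->3] -> levels [5 4 9 5]
Step 2: flows [0=3,3->1,2->3] -> levels [5 5 8 5]
Step 3: flows [0=3,1=3,2->3] -> levels [5 5 7 6]
Step 4: flows [3->0,3->1,2->3] -> levels [6 6 6 5]
Step 5: flows [0->3,1->3,2->3] -> levels [5 5 5 8]
Step 6: flows [3->0,3->1,3->2] -> levels [6 6 6 5]
  -> period-2 cycle: step 6 state = step 4 state; never stabilizes
  -> state at step 30: (30-4) mod 2 = 0, same as step 4 -> [6 6 6 5]

Answer: 6 6 6 5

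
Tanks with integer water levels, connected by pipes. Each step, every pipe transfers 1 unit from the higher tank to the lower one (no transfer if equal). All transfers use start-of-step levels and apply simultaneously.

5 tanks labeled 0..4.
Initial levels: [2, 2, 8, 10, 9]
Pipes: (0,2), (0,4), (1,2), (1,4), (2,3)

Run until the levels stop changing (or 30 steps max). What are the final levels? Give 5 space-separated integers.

Answer: 7 7 5 7 5

Derivation:
Step 1: flows [2->0,4->0,2->1,4->1,3->2] -> levels [4 4 7 9 7]
Step 2: flows [2->0,4->0,2->1,4->1,3->2] -> levels [6 6 6 8 5]
Step 3: flows [0=2,0->4,1=2,1->4,3->2] -> levels [5 5 7 7 7]
Step 4: flows [2->0,4->0,2->1,4->1,2=3] -> levels [7 7 5 7 5]
Step 5: flows [0->2,0->4,1->2,1->4,3->2] -> levels [5 5 8 6 7]
Step 6: flows [2->0,4->0,2->1,4->1,2->3] -> levels [7 7 5 7 5]
  -> period-2 cycle: step 6 state = step 4 state; never stabilizes
  -> state at step 30: (30-4) mod 2 = 0, same as step 4 -> [7 7 5 7 5]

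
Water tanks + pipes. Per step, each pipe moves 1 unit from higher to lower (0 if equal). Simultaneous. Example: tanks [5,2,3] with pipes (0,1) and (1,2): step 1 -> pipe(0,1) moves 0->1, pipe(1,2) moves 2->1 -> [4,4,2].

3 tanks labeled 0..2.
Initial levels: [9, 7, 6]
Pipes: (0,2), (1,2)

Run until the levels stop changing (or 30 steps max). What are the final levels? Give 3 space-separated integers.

Answer: 8 8 6

Derivation:
Step 1: flows [0->2,1->2] -> levels [8 6 8]
Step 2: flows [0=2,2->1] -> levels [8 7 7]
Step 3: flows [0->2,1=2] -> levels [7 7 8]
Step 4: flows [2->0,2->1] -> levels [8 8 6]
Step 5: flows [0->2,1->2] -> levels [7 7 8]
  -> period-2 cycle: step 5 state = step 3 state; never stabilizes
  -> state at step 30: (30-3) mod 2 = 1, same as step 4 -> [8 8 6]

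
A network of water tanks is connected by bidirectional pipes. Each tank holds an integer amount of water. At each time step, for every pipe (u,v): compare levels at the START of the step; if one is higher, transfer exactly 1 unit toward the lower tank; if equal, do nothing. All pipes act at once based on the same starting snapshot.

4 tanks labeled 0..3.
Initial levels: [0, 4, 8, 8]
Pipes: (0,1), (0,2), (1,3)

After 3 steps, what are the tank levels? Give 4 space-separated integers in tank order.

Step 1: flows [1->0,2->0,3->1] -> levels [2 4 7 7]
Step 2: flows [1->0,2->0,3->1] -> levels [4 4 6 6]
Step 3: flows [0=1,2->0,3->1] -> levels [5 5 5 5]

Answer: 5 5 5 5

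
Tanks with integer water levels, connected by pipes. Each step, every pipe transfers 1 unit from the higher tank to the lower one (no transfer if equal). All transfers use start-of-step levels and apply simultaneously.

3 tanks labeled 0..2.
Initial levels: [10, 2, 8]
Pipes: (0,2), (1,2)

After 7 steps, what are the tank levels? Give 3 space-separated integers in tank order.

Step 1: flows [0->2,2->1] -> levels [9 3 8]
Step 2: flows [0->2,2->1] -> levels [8 4 8]
Step 3: flows [0=2,2->1] -> levels [8 5 7]
Step 4: flows [0->2,2->1] -> levels [7 6 7]
Step 5: flows [0=2,2->1] -> levels [7 7 6]
Step 6: flows [0->2,1->2] -> levels [6 6 8]
Step 7: flows [2->0,2->1] -> levels [7 7 6]

Answer: 7 7 6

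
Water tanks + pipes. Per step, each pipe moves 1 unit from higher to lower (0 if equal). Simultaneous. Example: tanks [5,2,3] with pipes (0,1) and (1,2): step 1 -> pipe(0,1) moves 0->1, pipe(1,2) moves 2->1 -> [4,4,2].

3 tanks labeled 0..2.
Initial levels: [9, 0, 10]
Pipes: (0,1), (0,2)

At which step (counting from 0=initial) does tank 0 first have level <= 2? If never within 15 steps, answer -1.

Answer: -1

Derivation:
Step 1: flows [0->1,2->0] -> levels [9 1 9]
Step 2: flows [0->1,0=2] -> levels [8 2 9]
Step 3: flows [0->1,2->0] -> levels [8 3 8]
Step 4: flows [0->1,0=2] -> levels [7 4 8]
Step 5: flows [0->1,2->0] -> levels [7 5 7]
Step 6: flows [0->1,0=2] -> levels [6 6 7]
Step 7: flows [0=1,2->0] -> levels [7 6 6]
Step 8: flows [0->1,0->2] -> levels [5 7 7]
Step 9: flows [1->0,2->0] -> levels [7 6 6]
  -> period-2 cycle (repeats step 7); tank 0 never drops to <=2
Tank 0 never reaches <=2 within 15 steps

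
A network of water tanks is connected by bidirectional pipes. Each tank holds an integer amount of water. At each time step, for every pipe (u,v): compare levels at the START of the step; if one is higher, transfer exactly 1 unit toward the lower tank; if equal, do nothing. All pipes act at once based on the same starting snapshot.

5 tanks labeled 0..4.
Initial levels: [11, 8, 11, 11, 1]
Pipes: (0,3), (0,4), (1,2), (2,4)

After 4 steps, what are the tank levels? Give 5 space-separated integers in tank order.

Answer: 9 8 7 9 9

Derivation:
Step 1: flows [0=3,0->4,2->1,2->4] -> levels [10 9 9 11 3]
Step 2: flows [3->0,0->4,1=2,2->4] -> levels [10 9 8 10 5]
Step 3: flows [0=3,0->4,1->2,2->4] -> levels [9 8 8 10 7]
Step 4: flows [3->0,0->4,1=2,2->4] -> levels [9 8 7 9 9]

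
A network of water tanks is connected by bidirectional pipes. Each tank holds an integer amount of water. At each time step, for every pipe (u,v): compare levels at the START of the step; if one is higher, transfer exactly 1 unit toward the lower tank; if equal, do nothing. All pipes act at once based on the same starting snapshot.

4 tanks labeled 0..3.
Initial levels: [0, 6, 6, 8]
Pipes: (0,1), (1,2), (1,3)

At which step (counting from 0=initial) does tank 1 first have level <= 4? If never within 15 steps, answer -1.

Step 1: flows [1->0,1=2,3->1] -> levels [1 6 6 7]
Step 2: flows [1->0,1=2,3->1] -> levels [2 6 6 6]
Step 3: flows [1->0,1=2,1=3] -> levels [3 5 6 6]
Step 4: flows [1->0,2->1,3->1] -> levels [4 6 5 5]
Step 5: flows [1->0,1->2,1->3] -> levels [5 3 6 6]
Tank 1 first reaches <=4 at step 5

Answer: 5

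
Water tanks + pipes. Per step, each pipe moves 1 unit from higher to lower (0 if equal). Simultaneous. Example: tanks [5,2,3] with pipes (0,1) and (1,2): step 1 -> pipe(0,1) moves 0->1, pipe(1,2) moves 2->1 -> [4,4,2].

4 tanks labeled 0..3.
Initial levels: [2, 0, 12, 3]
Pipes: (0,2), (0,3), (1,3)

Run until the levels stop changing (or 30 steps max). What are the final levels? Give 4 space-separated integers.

Step 1: flows [2->0,3->0,3->1] -> levels [4 1 11 1]
Step 2: flows [2->0,0->3,1=3] -> levels [4 1 10 2]
Step 3: flows [2->0,0->3,3->1] -> levels [4 2 9 2]
Step 4: flows [2->0,0->3,1=3] -> levels [4 2 8 3]
Step 5: flows [2->0,0->3,3->1] -> levels [4 3 7 3]
Step 6: flows [2->0,0->3,1=3] -> levels [4 3 6 4]
Step 7: flows [2->0,0=3,3->1] -> levels [5 4 5 3]
Step 8: flows [0=2,0->3,1->3] -> levels [4 3 5 5]
Step 9: flows [2->0,3->0,3->1] -> levels [6 4 4 3]
Step 10: flows [0->2,0->3,1->3] -> levels [4 3 5 5]
  -> period-2 cycle: step 10 state = step 8 state; never stabilizes
  -> state at step 30: (30-8) mod 2 = 0, same as step 8 -> [4 3 5 5]

Answer: 4 3 5 5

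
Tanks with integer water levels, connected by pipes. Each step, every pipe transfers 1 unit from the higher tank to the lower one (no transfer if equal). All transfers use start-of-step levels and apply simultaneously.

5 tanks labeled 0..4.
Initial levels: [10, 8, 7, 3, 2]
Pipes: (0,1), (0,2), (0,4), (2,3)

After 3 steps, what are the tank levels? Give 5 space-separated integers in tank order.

Step 1: flows [0->1,0->2,0->4,2->3] -> levels [7 9 7 4 3]
Step 2: flows [1->0,0=2,0->4,2->3] -> levels [7 8 6 5 4]
Step 3: flows [1->0,0->2,0->4,2->3] -> levels [6 7 6 6 5]

Answer: 6 7 6 6 5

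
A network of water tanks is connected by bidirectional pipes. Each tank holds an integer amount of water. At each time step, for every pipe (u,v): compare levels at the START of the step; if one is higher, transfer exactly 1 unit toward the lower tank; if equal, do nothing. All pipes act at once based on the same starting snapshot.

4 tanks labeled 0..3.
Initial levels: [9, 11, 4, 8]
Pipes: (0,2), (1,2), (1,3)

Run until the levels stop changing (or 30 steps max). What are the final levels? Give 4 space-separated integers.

Step 1: flows [0->2,1->2,1->3] -> levels [8 9 6 9]
Step 2: flows [0->2,1->2,1=3] -> levels [7 8 8 9]
Step 3: flows [2->0,1=2,3->1] -> levels [8 9 7 8]
Step 4: flows [0->2,1->2,1->3] -> levels [7 7 9 9]
Step 5: flows [2->0,2->1,3->1] -> levels [8 9 7 8]
  -> period-2 cycle: step 5 state = step 3 state; never stabilizes
  -> state at step 30: (30-3) mod 2 = 1, same as step 4 -> [7 7 9 9]

Answer: 7 7 9 9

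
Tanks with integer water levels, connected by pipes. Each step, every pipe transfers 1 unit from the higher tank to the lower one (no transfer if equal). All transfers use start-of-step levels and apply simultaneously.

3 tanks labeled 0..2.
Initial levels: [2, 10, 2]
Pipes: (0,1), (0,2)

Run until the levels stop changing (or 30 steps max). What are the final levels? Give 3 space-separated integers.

Step 1: flows [1->0,0=2] -> levels [3 9 2]
Step 2: flows [1->0,0->2] -> levels [3 8 3]
Step 3: flows [1->0,0=2] -> levels [4 7 3]
Step 4: flows [1->0,0->2] -> levels [4 6 4]
Step 5: flows [1->0,0=2] -> levels [5 5 4]
Step 6: flows [0=1,0->2] -> levels [4 5 5]
Step 7: flows [1->0,2->0] -> levels [6 4 4]
Step 8: flows [0->1,0->2] -> levels [4 5 5]
  -> period-2 cycle: step 8 state = step 6 state; never stabilizes
  -> state at step 30: (30-6) mod 2 = 0, same as step 6 -> [4 5 5]

Answer: 4 5 5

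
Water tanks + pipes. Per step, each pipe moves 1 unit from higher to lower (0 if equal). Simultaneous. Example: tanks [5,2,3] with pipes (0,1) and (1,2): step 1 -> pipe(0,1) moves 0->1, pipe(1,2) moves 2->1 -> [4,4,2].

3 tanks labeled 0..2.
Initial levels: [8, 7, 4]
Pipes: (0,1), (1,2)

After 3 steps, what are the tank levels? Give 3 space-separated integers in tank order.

Answer: 6 7 6

Derivation:
Step 1: flows [0->1,1->2] -> levels [7 7 5]
Step 2: flows [0=1,1->2] -> levels [7 6 6]
Step 3: flows [0->1,1=2] -> levels [6 7 6]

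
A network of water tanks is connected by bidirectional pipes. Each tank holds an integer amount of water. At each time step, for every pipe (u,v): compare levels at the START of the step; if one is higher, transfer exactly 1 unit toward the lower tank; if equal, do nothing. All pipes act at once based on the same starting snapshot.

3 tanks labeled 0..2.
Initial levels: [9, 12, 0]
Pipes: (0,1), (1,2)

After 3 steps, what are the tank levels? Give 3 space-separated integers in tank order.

Answer: 9 9 3

Derivation:
Step 1: flows [1->0,1->2] -> levels [10 10 1]
Step 2: flows [0=1,1->2] -> levels [10 9 2]
Step 3: flows [0->1,1->2] -> levels [9 9 3]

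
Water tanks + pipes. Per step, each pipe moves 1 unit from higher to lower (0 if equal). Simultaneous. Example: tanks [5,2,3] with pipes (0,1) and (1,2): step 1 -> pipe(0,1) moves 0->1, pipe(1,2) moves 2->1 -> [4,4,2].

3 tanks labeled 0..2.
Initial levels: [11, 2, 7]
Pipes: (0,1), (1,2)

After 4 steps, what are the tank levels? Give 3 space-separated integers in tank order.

Step 1: flows [0->1,2->1] -> levels [10 4 6]
Step 2: flows [0->1,2->1] -> levels [9 6 5]
Step 3: flows [0->1,1->2] -> levels [8 6 6]
Step 4: flows [0->1,1=2] -> levels [7 7 6]

Answer: 7 7 6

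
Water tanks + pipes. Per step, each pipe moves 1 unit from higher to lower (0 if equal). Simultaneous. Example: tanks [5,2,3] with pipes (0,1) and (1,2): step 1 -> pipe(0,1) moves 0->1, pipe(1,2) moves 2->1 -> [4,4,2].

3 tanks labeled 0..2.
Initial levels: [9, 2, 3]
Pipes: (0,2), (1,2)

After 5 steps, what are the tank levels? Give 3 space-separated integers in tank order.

Step 1: flows [0->2,2->1] -> levels [8 3 3]
Step 2: flows [0->2,1=2] -> levels [7 3 4]
Step 3: flows [0->2,2->1] -> levels [6 4 4]
Step 4: flows [0->2,1=2] -> levels [5 4 5]
Step 5: flows [0=2,2->1] -> levels [5 5 4]

Answer: 5 5 4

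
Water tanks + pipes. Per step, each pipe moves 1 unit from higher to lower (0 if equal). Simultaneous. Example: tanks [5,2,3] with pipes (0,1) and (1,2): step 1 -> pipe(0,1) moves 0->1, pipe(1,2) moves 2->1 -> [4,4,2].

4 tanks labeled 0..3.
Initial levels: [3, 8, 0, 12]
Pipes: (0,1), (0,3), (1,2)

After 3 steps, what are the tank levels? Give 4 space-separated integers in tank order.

Answer: 7 4 3 9

Derivation:
Step 1: flows [1->0,3->0,1->2] -> levels [5 6 1 11]
Step 2: flows [1->0,3->0,1->2] -> levels [7 4 2 10]
Step 3: flows [0->1,3->0,1->2] -> levels [7 4 3 9]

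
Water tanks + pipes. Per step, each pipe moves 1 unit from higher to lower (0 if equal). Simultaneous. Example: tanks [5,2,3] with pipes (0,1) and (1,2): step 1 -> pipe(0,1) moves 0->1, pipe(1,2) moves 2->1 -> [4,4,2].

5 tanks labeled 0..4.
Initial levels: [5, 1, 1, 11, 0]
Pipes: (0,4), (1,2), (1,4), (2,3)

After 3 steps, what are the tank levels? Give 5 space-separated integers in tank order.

Answer: 2 2 3 8 3

Derivation:
Step 1: flows [0->4,1=2,1->4,3->2] -> levels [4 0 2 10 2]
Step 2: flows [0->4,2->1,4->1,3->2] -> levels [3 2 2 9 2]
Step 3: flows [0->4,1=2,1=4,3->2] -> levels [2 2 3 8 3]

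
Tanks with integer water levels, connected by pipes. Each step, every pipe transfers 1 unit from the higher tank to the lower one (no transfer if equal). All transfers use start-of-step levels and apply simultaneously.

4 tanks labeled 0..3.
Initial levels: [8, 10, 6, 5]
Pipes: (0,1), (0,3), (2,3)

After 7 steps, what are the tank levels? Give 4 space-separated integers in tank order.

Step 1: flows [1->0,0->3,2->3] -> levels [8 9 5 7]
Step 2: flows [1->0,0->3,3->2] -> levels [8 8 6 7]
Step 3: flows [0=1,0->3,3->2] -> levels [7 8 7 7]
Step 4: flows [1->0,0=3,2=3] -> levels [8 7 7 7]
Step 5: flows [0->1,0->3,2=3] -> levels [6 8 7 8]
Step 6: flows [1->0,3->0,3->2] -> levels [8 7 8 6]
Step 7: flows [0->1,0->3,2->3] -> levels [6 8 7 8]

Answer: 6 8 7 8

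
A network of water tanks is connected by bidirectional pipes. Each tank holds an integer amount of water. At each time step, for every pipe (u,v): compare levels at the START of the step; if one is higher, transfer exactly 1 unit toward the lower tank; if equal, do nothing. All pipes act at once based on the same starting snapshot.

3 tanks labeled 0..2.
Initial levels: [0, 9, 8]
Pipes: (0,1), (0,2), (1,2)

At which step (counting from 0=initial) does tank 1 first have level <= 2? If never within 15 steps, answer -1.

Answer: -1

Derivation:
Step 1: flows [1->0,2->0,1->2] -> levels [2 7 8]
Step 2: flows [1->0,2->0,2->1] -> levels [4 7 6]
Step 3: flows [1->0,2->0,1->2] -> levels [6 5 6]
Step 4: flows [0->1,0=2,2->1] -> levels [5 7 5]
Step 5: flows [1->0,0=2,1->2] -> levels [6 5 6]
  -> period-2 cycle (repeats step 3); tank 1 never drops to <=2
Tank 1 never reaches <=2 within 15 steps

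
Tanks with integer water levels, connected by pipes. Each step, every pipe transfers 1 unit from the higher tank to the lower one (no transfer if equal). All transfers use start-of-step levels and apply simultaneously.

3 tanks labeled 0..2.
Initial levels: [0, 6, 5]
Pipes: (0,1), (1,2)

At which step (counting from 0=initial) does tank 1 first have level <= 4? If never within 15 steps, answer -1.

Step 1: flows [1->0,1->2] -> levels [1 4 6]
Tank 1 first reaches <=4 at step 1

Answer: 1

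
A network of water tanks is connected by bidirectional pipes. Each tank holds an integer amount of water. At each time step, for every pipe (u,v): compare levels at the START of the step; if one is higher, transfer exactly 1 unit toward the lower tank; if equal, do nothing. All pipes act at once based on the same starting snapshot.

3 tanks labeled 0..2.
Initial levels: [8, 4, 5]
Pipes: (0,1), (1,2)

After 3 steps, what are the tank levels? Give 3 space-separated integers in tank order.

Answer: 6 5 6

Derivation:
Step 1: flows [0->1,2->1] -> levels [7 6 4]
Step 2: flows [0->1,1->2] -> levels [6 6 5]
Step 3: flows [0=1,1->2] -> levels [6 5 6]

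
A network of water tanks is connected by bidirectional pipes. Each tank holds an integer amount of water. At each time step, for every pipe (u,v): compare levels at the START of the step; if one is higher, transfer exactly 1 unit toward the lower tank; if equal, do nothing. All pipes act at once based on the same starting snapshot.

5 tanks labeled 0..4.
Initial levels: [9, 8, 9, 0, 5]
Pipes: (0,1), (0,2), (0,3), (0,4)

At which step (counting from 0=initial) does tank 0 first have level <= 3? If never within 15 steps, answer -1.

Answer: -1

Derivation:
Step 1: flows [0->1,0=2,0->3,0->4] -> levels [6 9 9 1 6]
Step 2: flows [1->0,2->0,0->3,0=4] -> levels [7 8 8 2 6]
Step 3: flows [1->0,2->0,0->3,0->4] -> levels [7 7 7 3 7]
Step 4: flows [0=1,0=2,0->3,0=4] -> levels [6 7 7 4 7]
Step 5: flows [1->0,2->0,0->3,4->0] -> levels [8 6 6 5 6]
Step 6: flows [0->1,0->2,0->3,0->4] -> levels [4 7 7 6 7]
Step 7: flows [1->0,2->0,3->0,4->0] -> levels [8 6 6 5 6]
  -> period-2 cycle (repeats step 5); tank 0 never drops to <=3
Tank 0 never reaches <=3 within 15 steps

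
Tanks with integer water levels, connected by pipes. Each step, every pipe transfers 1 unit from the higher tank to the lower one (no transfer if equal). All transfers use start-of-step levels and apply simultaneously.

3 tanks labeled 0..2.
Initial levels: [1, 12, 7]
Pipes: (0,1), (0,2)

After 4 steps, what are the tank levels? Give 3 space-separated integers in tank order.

Answer: 6 8 6

Derivation:
Step 1: flows [1->0,2->0] -> levels [3 11 6]
Step 2: flows [1->0,2->0] -> levels [5 10 5]
Step 3: flows [1->0,0=2] -> levels [6 9 5]
Step 4: flows [1->0,0->2] -> levels [6 8 6]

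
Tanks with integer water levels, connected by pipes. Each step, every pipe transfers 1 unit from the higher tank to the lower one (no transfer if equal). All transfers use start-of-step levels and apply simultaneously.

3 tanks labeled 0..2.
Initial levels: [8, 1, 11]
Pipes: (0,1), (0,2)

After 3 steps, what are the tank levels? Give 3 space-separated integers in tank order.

Step 1: flows [0->1,2->0] -> levels [8 2 10]
Step 2: flows [0->1,2->0] -> levels [8 3 9]
Step 3: flows [0->1,2->0] -> levels [8 4 8]

Answer: 8 4 8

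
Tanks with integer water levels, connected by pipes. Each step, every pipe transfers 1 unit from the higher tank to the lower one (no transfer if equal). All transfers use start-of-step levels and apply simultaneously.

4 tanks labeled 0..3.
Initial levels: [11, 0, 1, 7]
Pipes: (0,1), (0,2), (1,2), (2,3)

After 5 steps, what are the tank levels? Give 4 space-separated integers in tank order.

Step 1: flows [0->1,0->2,2->1,3->2] -> levels [9 2 2 6]
Step 2: flows [0->1,0->2,1=2,3->2] -> levels [7 3 4 5]
Step 3: flows [0->1,0->2,2->1,3->2] -> levels [5 5 5 4]
Step 4: flows [0=1,0=2,1=2,2->3] -> levels [5 5 4 5]
Step 5: flows [0=1,0->2,1->2,3->2] -> levels [4 4 7 4]

Answer: 4 4 7 4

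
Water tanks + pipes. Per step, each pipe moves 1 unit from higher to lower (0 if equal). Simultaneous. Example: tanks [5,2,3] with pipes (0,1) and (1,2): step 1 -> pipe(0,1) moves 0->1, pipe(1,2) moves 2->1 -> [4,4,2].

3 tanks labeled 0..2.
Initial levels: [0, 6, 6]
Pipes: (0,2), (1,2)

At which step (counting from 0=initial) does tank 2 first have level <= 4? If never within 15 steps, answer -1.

Answer: 3

Derivation:
Step 1: flows [2->0,1=2] -> levels [1 6 5]
Step 2: flows [2->0,1->2] -> levels [2 5 5]
Step 3: flows [2->0,1=2] -> levels [3 5 4]
Tank 2 first reaches <=4 at step 3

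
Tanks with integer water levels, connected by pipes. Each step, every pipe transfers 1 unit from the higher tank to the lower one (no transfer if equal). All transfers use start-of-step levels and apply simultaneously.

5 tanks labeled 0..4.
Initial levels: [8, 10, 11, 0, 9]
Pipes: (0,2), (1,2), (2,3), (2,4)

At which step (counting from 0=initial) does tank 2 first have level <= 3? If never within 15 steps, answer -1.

Answer: -1

Derivation:
Step 1: flows [2->0,2->1,2->3,2->4] -> levels [9 11 7 1 10]
Step 2: flows [0->2,1->2,2->3,4->2] -> levels [8 10 9 2 9]
Step 3: flows [2->0,1->2,2->3,2=4] -> levels [9 9 8 3 9]
Step 4: flows [0->2,1->2,2->3,4->2] -> levels [8 8 10 4 8]
Step 5: flows [2->0,2->1,2->3,2->4] -> levels [9 9 6 5 9]
Step 6: flows [0->2,1->2,2->3,4->2] -> levels [8 8 8 6 8]
Step 7: flows [0=2,1=2,2->3,2=4] -> levels [8 8 7 7 8]
Step 8: flows [0->2,1->2,2=3,4->2] -> levels [7 7 10 7 7]
Step 9: flows [2->0,2->1,2->3,2->4] -> levels [8 8 6 8 8]
Step 10: flows [0->2,1->2,3->2,4->2] -> levels [7 7 10 7 7]
  -> period-2 cycle (repeats step 8); tank 2 never drops to <=3
Tank 2 never reaches <=3 within 15 steps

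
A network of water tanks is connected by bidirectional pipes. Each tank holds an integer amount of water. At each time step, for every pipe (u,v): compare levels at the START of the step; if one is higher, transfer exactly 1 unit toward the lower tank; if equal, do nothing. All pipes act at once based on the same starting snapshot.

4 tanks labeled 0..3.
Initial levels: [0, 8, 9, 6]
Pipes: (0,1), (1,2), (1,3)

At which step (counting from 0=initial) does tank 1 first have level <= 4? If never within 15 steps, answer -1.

Step 1: flows [1->0,2->1,1->3] -> levels [1 7 8 7]
Step 2: flows [1->0,2->1,1=3] -> levels [2 7 7 7]
Step 3: flows [1->0,1=2,1=3] -> levels [3 6 7 7]
Step 4: flows [1->0,2->1,3->1] -> levels [4 7 6 6]
Step 5: flows [1->0,1->2,1->3] -> levels [5 4 7 7]
Tank 1 first reaches <=4 at step 5

Answer: 5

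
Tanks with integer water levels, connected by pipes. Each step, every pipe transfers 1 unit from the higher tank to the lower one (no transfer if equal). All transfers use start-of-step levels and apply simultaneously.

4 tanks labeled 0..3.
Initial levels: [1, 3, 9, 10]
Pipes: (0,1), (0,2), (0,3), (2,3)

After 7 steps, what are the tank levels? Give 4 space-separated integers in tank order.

Answer: 4 6 7 6

Derivation:
Step 1: flows [1->0,2->0,3->0,3->2] -> levels [4 2 9 8]
Step 2: flows [0->1,2->0,3->0,2->3] -> levels [5 3 7 8]
Step 3: flows [0->1,2->0,3->0,3->2] -> levels [6 4 7 6]
Step 4: flows [0->1,2->0,0=3,2->3] -> levels [6 5 5 7]
Step 5: flows [0->1,0->2,3->0,3->2] -> levels [5 6 7 5]
Step 6: flows [1->0,2->0,0=3,2->3] -> levels [7 5 5 6]
Step 7: flows [0->1,0->2,0->3,3->2] -> levels [4 6 7 6]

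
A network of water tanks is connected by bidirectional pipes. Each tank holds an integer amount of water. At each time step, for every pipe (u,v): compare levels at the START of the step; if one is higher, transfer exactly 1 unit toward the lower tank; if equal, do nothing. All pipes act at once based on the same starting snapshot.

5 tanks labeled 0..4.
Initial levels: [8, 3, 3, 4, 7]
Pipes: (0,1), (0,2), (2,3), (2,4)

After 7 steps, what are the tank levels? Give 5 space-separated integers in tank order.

Step 1: flows [0->1,0->2,3->2,4->2] -> levels [6 4 6 3 6]
Step 2: flows [0->1,0=2,2->3,2=4] -> levels [5 5 5 4 6]
Step 3: flows [0=1,0=2,2->3,4->2] -> levels [5 5 5 5 5]
Step 4: flows [0=1,0=2,2=3,2=4] -> levels [5 5 5 5 5]
  -> stable; steps 5..7 unchanged -> [5 5 5 5 5]

Answer: 5 5 5 5 5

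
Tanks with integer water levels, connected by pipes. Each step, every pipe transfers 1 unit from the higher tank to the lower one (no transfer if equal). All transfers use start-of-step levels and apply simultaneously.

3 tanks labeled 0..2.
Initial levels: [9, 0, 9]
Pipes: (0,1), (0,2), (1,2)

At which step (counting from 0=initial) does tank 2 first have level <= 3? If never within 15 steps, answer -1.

Answer: -1

Derivation:
Step 1: flows [0->1,0=2,2->1] -> levels [8 2 8]
Step 2: flows [0->1,0=2,2->1] -> levels [7 4 7]
Step 3: flows [0->1,0=2,2->1] -> levels [6 6 6]
Step 4: flows [0=1,0=2,1=2] -> levels [6 6 6]
  -> stable; tank 2 stays at 6 > 3
Tank 2 never reaches <=3 within 15 steps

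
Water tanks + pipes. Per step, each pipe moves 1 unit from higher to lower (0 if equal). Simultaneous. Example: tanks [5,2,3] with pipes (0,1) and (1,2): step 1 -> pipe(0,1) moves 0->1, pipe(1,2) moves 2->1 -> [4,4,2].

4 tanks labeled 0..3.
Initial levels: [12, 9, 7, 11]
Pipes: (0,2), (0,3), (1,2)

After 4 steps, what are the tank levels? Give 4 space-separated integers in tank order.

Answer: 10 10 9 10

Derivation:
Step 1: flows [0->2,0->3,1->2] -> levels [10 8 9 12]
Step 2: flows [0->2,3->0,2->1] -> levels [10 9 9 11]
Step 3: flows [0->2,3->0,1=2] -> levels [10 9 10 10]
Step 4: flows [0=2,0=3,2->1] -> levels [10 10 9 10]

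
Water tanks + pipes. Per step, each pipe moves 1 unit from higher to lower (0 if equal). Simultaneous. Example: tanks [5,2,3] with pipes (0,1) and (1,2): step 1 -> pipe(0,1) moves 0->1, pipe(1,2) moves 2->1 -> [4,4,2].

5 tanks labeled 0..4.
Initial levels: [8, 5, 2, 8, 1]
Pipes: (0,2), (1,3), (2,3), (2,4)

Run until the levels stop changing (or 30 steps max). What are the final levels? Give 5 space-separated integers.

Step 1: flows [0->2,3->1,3->2,2->4] -> levels [7 6 3 6 2]
Step 2: flows [0->2,1=3,3->2,2->4] -> levels [6 6 4 5 3]
Step 3: flows [0->2,1->3,3->2,2->4] -> levels [5 5 5 5 4]
Step 4: flows [0=2,1=3,2=3,2->4] -> levels [5 5 4 5 5]
Step 5: flows [0->2,1=3,3->2,4->2] -> levels [4 5 7 4 4]
Step 6: flows [2->0,1->3,2->3,2->4] -> levels [5 4 4 6 5]
Step 7: flows [0->2,3->1,3->2,4->2] -> levels [4 5 7 4 4]
  -> period-2 cycle: step 7 state = step 5 state; never stabilizes
  -> state at step 30: (30-5) mod 2 = 1, same as step 6 -> [5 4 4 6 5]

Answer: 5 4 4 6 5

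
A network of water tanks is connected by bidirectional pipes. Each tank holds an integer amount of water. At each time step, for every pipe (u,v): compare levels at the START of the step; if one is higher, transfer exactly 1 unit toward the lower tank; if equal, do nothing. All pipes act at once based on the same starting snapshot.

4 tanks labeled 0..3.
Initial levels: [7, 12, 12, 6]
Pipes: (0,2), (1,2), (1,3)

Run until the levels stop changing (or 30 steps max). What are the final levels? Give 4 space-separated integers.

Step 1: flows [2->0,1=2,1->3] -> levels [8 11 11 7]
Step 2: flows [2->0,1=2,1->3] -> levels [9 10 10 8]
Step 3: flows [2->0,1=2,1->3] -> levels [10 9 9 9]
Step 4: flows [0->2,1=2,1=3] -> levels [9 9 10 9]
Step 5: flows [2->0,2->1,1=3] -> levels [10 10 8 9]
Step 6: flows [0->2,1->2,1->3] -> levels [9 8 10 10]
Step 7: flows [2->0,2->1,3->1] -> levels [10 10 8 9]
  -> period-2 cycle: step 7 state = step 5 state; never stabilizes
  -> state at step 30: (30-5) mod 2 = 1, same as step 6 -> [9 8 10 10]

Answer: 9 8 10 10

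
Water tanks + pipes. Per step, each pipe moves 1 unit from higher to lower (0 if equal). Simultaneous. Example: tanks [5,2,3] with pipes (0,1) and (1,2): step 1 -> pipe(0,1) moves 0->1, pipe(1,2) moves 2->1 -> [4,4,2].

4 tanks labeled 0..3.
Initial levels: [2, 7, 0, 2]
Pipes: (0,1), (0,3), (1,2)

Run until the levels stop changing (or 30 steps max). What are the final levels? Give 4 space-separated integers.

Answer: 2 4 2 3

Derivation:
Step 1: flows [1->0,0=3,1->2] -> levels [3 5 1 2]
Step 2: flows [1->0,0->3,1->2] -> levels [3 3 2 3]
Step 3: flows [0=1,0=3,1->2] -> levels [3 2 3 3]
Step 4: flows [0->1,0=3,2->1] -> levels [2 4 2 3]
Step 5: flows [1->0,3->0,1->2] -> levels [4 2 3 2]
Step 6: flows [0->1,0->3,2->1] -> levels [2 4 2 3]
  -> period-2 cycle: step 6 state = step 4 state; never stabilizes
  -> state at step 30: (30-4) mod 2 = 0, same as step 4 -> [2 4 2 3]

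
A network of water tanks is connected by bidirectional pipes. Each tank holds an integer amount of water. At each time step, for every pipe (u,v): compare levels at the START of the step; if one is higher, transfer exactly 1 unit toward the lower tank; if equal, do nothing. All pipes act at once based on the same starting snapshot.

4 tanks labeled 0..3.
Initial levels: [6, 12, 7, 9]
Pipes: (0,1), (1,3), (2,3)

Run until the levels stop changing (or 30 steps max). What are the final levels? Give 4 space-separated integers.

Step 1: flows [1->0,1->3,3->2] -> levels [7 10 8 9]
Step 2: flows [1->0,1->3,3->2] -> levels [8 8 9 9]
Step 3: flows [0=1,3->1,2=3] -> levels [8 9 9 8]
Step 4: flows [1->0,1->3,2->3] -> levels [9 7 8 10]
Step 5: flows [0->1,3->1,3->2] -> levels [8 9 9 8]
  -> period-2 cycle: step 5 state = step 3 state; never stabilizes
  -> state at step 30: (30-3) mod 2 = 1, same as step 4 -> [9 7 8 10]

Answer: 9 7 8 10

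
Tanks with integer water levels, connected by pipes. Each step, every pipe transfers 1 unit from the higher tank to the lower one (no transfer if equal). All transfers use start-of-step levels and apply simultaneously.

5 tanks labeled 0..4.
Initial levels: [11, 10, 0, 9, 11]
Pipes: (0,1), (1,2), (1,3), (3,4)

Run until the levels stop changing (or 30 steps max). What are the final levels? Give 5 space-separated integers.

Step 1: flows [0->1,1->2,1->3,4->3] -> levels [10 9 1 11 10]
Step 2: flows [0->1,1->2,3->1,3->4] -> levels [9 10 2 9 11]
Step 3: flows [1->0,1->2,1->3,4->3] -> levels [10 7 3 11 10]
Step 4: flows [0->1,1->2,3->1,3->4] -> levels [9 8 4 9 11]
Step 5: flows [0->1,1->2,3->1,4->3] -> levels [8 9 5 9 10]
Step 6: flows [1->0,1->2,1=3,4->3] -> levels [9 7 6 10 9]
Step 7: flows [0->1,1->2,3->1,3->4] -> levels [8 8 7 8 10]
Step 8: flows [0=1,1->2,1=3,4->3] -> levels [8 7 8 9 9]
Step 9: flows [0->1,2->1,3->1,3=4] -> levels [7 10 7 8 9]
Step 10: flows [1->0,1->2,1->3,4->3] -> levels [8 7 8 10 8]
Step 11: flows [0->1,2->1,3->1,3->4] -> levels [7 10 7 8 9]
  -> period-2 cycle: step 11 state = step 9 state; never stabilizes
  -> state at step 30: (30-9) mod 2 = 1, same as step 10 -> [8 7 8 10 8]

Answer: 8 7 8 10 8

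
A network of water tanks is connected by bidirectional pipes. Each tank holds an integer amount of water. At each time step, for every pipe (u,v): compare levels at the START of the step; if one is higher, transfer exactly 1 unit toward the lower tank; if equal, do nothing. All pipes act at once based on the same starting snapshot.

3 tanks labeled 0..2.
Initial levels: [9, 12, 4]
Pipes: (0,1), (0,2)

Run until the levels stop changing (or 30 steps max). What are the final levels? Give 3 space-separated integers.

Step 1: flows [1->0,0->2] -> levels [9 11 5]
Step 2: flows [1->0,0->2] -> levels [9 10 6]
Step 3: flows [1->0,0->2] -> levels [9 9 7]
Step 4: flows [0=1,0->2] -> levels [8 9 8]
Step 5: flows [1->0,0=2] -> levels [9 8 8]
Step 6: flows [0->1,0->2] -> levels [7 9 9]
Step 7: flows [1->0,2->0] -> levels [9 8 8]
  -> period-2 cycle: step 7 state = step 5 state; never stabilizes
  -> state at step 30: (30-5) mod 2 = 1, same as step 6 -> [7 9 9]

Answer: 7 9 9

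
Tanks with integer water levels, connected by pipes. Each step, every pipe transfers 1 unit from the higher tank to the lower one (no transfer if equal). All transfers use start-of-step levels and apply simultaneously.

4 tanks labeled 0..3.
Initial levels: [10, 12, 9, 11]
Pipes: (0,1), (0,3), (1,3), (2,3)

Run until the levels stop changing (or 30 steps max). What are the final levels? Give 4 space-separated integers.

Step 1: flows [1->0,3->0,1->3,3->2] -> levels [12 10 10 10]
Step 2: flows [0->1,0->3,1=3,2=3] -> levels [10 11 10 11]
Step 3: flows [1->0,3->0,1=3,3->2] -> levels [12 10 11 9]
Step 4: flows [0->1,0->3,1->3,2->3] -> levels [10 10 10 12]
Step 5: flows [0=1,3->0,3->1,3->2] -> levels [11 11 11 9]
Step 6: flows [0=1,0->3,1->3,2->3] -> levels [10 10 10 12]
  -> period-2 cycle: step 6 state = step 4 state; never stabilizes
  -> state at step 30: (30-4) mod 2 = 0, same as step 4 -> [10 10 10 12]

Answer: 10 10 10 12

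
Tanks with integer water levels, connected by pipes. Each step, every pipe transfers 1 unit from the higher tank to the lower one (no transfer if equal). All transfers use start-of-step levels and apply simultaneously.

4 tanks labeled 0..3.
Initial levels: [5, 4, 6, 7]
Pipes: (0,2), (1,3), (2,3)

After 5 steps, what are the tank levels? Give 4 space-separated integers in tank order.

Step 1: flows [2->0,3->1,3->2] -> levels [6 5 6 5]
Step 2: flows [0=2,1=3,2->3] -> levels [6 5 5 6]
Step 3: flows [0->2,3->1,3->2] -> levels [5 6 7 4]
Step 4: flows [2->0,1->3,2->3] -> levels [6 5 5 6]
  -> period-2 cycle: step 4 state = step 2 state
  -> state at step 5: (5-2) mod 2 = 1, same as step 3 -> [5 6 7 4]

Answer: 5 6 7 4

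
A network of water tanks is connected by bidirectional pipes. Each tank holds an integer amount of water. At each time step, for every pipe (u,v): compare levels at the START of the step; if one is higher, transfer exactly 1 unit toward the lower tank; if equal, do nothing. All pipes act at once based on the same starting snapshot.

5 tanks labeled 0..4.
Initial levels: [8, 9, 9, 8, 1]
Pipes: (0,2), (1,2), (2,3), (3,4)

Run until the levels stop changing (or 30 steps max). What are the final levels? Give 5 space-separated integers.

Answer: 7 7 8 6 7

Derivation:
Step 1: flows [2->0,1=2,2->3,3->4] -> levels [9 9 7 8 2]
Step 2: flows [0->2,1->2,3->2,3->4] -> levels [8 8 10 6 3]
Step 3: flows [2->0,2->1,2->3,3->4] -> levels [9 9 7 6 4]
Step 4: flows [0->2,1->2,2->3,3->4] -> levels [8 8 8 6 5]
Step 5: flows [0=2,1=2,2->3,3->4] -> levels [8 8 7 6 6]
Step 6: flows [0->2,1->2,2->3,3=4] -> levels [7 7 8 7 6]
Step 7: flows [2->0,2->1,2->3,3->4] -> levels [8 8 5 7 7]
Step 8: flows [0->2,1->2,3->2,3=4] -> levels [7 7 8 6 7]
Step 9: flows [2->0,2->1,2->3,4->3] -> levels [8 8 5 8 6]
Step 10: flows [0->2,1->2,3->2,3->4] -> levels [7 7 8 6 7]
  -> period-2 cycle: step 10 state = step 8 state; never stabilizes
  -> state at step 30: (30-8) mod 2 = 0, same as step 8 -> [7 7 8 6 7]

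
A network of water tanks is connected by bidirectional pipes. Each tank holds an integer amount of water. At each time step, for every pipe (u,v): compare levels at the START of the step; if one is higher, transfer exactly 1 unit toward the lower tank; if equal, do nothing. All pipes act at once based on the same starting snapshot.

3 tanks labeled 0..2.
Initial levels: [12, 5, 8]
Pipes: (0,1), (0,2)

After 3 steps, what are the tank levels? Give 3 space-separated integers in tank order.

Answer: 8 8 9

Derivation:
Step 1: flows [0->1,0->2] -> levels [10 6 9]
Step 2: flows [0->1,0->2] -> levels [8 7 10]
Step 3: flows [0->1,2->0] -> levels [8 8 9]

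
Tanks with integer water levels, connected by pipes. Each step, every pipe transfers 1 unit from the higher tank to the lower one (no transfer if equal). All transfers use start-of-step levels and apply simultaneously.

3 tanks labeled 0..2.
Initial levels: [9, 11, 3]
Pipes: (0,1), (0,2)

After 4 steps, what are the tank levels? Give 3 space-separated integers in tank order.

Step 1: flows [1->0,0->2] -> levels [9 10 4]
Step 2: flows [1->0,0->2] -> levels [9 9 5]
Step 3: flows [0=1,0->2] -> levels [8 9 6]
Step 4: flows [1->0,0->2] -> levels [8 8 7]

Answer: 8 8 7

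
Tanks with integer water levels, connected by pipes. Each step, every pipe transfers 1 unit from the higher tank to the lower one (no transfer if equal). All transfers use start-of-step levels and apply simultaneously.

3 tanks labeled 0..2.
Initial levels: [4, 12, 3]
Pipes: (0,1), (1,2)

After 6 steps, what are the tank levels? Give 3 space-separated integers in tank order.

Answer: 6 7 6

Derivation:
Step 1: flows [1->0,1->2] -> levels [5 10 4]
Step 2: flows [1->0,1->2] -> levels [6 8 5]
Step 3: flows [1->0,1->2] -> levels [7 6 6]
Step 4: flows [0->1,1=2] -> levels [6 7 6]
Step 5: flows [1->0,1->2] -> levels [7 5 7]
Step 6: flows [0->1,2->1] -> levels [6 7 6]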